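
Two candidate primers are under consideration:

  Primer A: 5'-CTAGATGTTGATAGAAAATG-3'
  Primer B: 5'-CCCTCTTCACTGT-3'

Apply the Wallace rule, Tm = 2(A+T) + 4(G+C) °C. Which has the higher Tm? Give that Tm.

Primer A: A+T=14, G+C=6 → Tm = 2(14)+4(6) = 52°C
Primer B: A+T=6, G+C=7 → Tm = 2(6)+4(7) = 40°C
52°C vs 40°C → primer A is higher.

Primer A, 52°C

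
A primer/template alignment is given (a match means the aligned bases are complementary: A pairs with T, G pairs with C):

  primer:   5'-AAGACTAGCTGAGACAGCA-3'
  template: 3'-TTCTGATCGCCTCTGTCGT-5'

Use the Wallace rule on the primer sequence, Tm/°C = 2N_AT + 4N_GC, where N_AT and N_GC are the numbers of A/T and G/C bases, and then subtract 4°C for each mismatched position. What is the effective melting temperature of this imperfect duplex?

Primer base counts: A=8, T=2, G=5, C=4 → A+T=10, G+C=9
Perfect-match Tm = 2(10) + 4(9) = 20 + 36 = 56°C
Mismatches (positions where the bases are not complementary): 1 (at position 10)
Effective Tm = 56 − 1×4 = 56 − 4 = 52°C

52°C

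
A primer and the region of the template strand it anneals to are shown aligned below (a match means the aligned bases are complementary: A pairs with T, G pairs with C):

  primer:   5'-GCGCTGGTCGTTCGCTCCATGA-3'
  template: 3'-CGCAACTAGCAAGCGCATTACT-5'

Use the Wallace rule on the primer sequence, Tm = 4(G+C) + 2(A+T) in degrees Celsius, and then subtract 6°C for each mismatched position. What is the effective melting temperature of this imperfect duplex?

Primer base counts: A=2, T=6, G=7, C=7 → A+T=8, G+C=14
Perfect-match Tm = 2(8) + 4(14) = 16 + 56 = 72°C
Mismatches (positions where the bases are not complementary): 5 (at positions 4, 7, 16, 17, 18)
Effective Tm = 72 − 5×6 = 72 − 30 = 42°C

42°C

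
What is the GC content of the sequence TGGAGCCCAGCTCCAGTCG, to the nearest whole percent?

68%

Scanning the sequence gives T=3, C=7, A=3, G=6.
G+C = 6 + 7 = 13 out of 19 bases
%GC = 13/19 × 100 = 68.42% ≈ 68%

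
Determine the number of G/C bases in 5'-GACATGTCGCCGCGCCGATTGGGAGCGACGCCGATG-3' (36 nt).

25

G=14, C=11, T=5, A=6
G+C = 14 + 11 = 25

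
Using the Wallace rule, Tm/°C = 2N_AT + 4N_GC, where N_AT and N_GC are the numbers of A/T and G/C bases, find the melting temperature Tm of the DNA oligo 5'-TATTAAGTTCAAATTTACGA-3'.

48°C

Scanning the sequence gives C=2, T=8, A=8, G=2.
A+T = 16, G+C = 4
Tm = 2(16) + 4(4) = 32 + 16 = 48°C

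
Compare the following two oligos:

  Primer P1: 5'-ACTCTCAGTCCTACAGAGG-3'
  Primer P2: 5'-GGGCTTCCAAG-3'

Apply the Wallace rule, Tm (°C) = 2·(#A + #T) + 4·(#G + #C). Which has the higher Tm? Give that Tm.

Primer P1: A+T=9, G+C=10 → Tm = 2(9)+4(10) = 58°C
Primer P2: A+T=4, G+C=7 → Tm = 2(4)+4(7) = 36°C
58°C vs 36°C → primer P1 is higher.

Primer P1, 58°C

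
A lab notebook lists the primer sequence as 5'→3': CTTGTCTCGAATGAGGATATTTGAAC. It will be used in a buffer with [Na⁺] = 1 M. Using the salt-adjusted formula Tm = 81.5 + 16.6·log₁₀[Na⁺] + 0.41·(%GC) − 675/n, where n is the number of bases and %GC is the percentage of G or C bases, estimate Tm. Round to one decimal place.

71.3°C

Length n = 26. C=4, A=7, T=9, G=6
G+C = 10, so %GC = 10/26 × 100 = 38.462%
Salt term: 16.6 × (0) = 0
GC term: 0.41 × 38.462 = 15.769; length term: −675/26 = −25.962
Tm = 81.5 + (0) + 15.769 − 25.962 = 71.307 → 71.3°C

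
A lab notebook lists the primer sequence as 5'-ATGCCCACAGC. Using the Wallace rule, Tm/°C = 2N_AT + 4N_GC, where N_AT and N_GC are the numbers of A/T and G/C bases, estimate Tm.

Counting bases: A=3, G=2, C=5, T=1
So N_AT = 4 and N_GC = 7.
Tm = 4·7 + 2·4 = 28 + 8 = 36°C

36°C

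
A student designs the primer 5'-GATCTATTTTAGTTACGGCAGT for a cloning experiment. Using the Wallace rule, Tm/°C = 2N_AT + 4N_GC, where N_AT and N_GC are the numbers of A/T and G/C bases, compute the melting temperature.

C=3, T=9, A=5, G=5
A+T = 14, G+C = 8
Tm = 2(14) + 4(8) = 28 + 32 = 60°C

60°C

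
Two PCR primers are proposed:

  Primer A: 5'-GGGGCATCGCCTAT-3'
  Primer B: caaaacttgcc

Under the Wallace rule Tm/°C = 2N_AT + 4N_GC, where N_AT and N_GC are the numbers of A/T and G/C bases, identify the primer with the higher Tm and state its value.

Primer A: A+T=5, G+C=9 → Tm = 2(5)+4(9) = 46°C
Primer B: A+T=6, G+C=5 → Tm = 2(6)+4(5) = 32°C
46°C vs 32°C → primer A is higher.

Primer A, 46°C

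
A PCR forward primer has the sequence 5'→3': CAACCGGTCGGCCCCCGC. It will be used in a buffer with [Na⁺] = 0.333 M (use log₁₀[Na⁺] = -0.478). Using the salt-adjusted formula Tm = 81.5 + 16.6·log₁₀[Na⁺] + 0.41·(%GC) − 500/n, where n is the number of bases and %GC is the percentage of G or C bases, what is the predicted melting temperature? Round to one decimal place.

Length n = 18. Counting bases: T=1, C=10, G=5, A=2
G+C = 15, so %GC = 15/18 × 100 = 83.333%
Salt term: 16.6 × (-0.478) = -7.935
GC term: 0.41 × 83.333 = 34.167; length term: −500/18 = −27.778
Tm = 81.5 + (-7.935) + 34.167 − 27.778 = 79.954 → 80.0°C

80.0°C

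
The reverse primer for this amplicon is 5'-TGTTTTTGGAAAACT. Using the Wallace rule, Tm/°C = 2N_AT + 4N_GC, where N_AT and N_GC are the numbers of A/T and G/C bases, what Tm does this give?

Counting bases: T=7, G=3, C=1, A=4
A+T = 11, G+C = 4
Tm = 4·4 + 2·11 = 16 + 22 = 38°C

38°C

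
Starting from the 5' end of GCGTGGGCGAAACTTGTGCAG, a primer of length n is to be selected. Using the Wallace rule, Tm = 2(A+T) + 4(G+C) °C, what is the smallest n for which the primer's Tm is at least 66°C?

n = 21

First 20 bases: GCGTGGGCGAAACTTGTGCA → Tm = 64°C (< 66°C)
First 21 bases: GCGTGGGCGAAACTTGTGCAG → Tm = 68°C (≥ 66°C)
Since every base adds ≥2°C, Tm only increases with n, so the threshold is first crossed at n = 21.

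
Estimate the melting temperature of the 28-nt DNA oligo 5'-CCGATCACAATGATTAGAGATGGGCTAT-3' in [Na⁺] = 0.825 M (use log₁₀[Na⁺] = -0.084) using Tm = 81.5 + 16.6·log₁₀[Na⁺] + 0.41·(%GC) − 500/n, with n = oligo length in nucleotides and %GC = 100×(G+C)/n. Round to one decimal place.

Length n = 28. C=5, T=7, A=9, G=7
G+C = 12, so %GC = 12/28 × 100 = 42.857%
Salt term: 16.6 × (-0.084) = -1.394
GC term: 0.41 × 42.857 = 17.571; length term: −500/28 = −17.857
Tm = 81.5 + (-1.394) + 17.571 − 17.857 = 79.82 → 79.8°C

79.8°C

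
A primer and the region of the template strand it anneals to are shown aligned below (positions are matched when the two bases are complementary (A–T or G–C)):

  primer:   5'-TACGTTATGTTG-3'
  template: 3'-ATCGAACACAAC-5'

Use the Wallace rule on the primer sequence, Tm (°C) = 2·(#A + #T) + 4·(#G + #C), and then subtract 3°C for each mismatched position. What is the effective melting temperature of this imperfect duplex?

Primer base counts: A=2, T=6, G=3, C=1 → A+T=8, G+C=4
Perfect-match Tm = 2(8) + 4(4) = 16 + 16 = 32°C
Mismatches (positions where the bases are not complementary): 3 (at positions 3, 4, 7)
Effective Tm = 32 − 3×3 = 32 − 9 = 23°C

23°C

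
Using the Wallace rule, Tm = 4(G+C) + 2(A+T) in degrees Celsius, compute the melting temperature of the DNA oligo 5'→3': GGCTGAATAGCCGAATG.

52°C

Base counts: A=5, G=6, C=3, T=3
A+T = 8, G+C = 9
Tm = 4·9 + 2·8 = 36 + 16 = 52°C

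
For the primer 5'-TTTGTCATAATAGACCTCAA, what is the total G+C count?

6

Base counts: T=7, G=2, A=7, C=4
G+C = 2 + 4 = 6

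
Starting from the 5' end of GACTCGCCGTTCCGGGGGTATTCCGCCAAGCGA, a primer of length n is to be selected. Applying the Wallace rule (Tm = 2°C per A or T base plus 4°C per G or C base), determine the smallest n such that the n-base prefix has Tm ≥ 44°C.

First 12 bases: GACTCGCCGTTC → Tm = 40°C (< 44°C)
First 13 bases: GACTCGCCGTTCC → Tm = 44°C (≥ 44°C)
Since every base adds ≥2°C, Tm only increases with n, so the threshold is first crossed at n = 13.

n = 13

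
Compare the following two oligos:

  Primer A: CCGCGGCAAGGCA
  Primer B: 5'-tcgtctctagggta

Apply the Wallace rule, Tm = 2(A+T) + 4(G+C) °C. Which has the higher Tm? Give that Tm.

Primer A: A+T=3, G+C=10 → Tm = 2(3)+4(10) = 46°C
Primer B: A+T=7, G+C=7 → Tm = 2(7)+4(7) = 42°C
46°C vs 42°C → primer A is higher.

Primer A, 46°C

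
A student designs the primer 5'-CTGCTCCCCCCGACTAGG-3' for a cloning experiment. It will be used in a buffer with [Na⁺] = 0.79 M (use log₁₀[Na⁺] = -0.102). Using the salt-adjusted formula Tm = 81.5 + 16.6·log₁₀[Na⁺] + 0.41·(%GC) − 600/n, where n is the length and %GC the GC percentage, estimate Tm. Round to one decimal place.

Length n = 18. Scanning the sequence gives G=4, T=3, A=2, C=9.
G+C = 13, so %GC = 13/18 × 100 = 72.222%
Salt term: 16.6 × (-0.102) = -1.693
GC term: 0.41 × 72.222 = 29.611; length term: −600/18 = −33.333
Tm = 81.5 + (-1.693) + 29.611 − 33.333 = 76.085 → 76.1°C

76.1°C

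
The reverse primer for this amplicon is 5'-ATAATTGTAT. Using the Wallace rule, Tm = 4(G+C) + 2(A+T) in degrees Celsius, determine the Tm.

Counting bases: G=1, C=0, T=5, A=4
A+T = 9, G+C = 1
Tm = 2(9) + 4(1) = 18 + 4 = 22°C

22°C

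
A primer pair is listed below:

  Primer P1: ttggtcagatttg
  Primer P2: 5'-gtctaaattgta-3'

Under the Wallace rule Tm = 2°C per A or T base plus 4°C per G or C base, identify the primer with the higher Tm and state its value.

Primer P1, 36°C

Primer P1: A+T=8, G+C=5 → Tm = 2(8)+4(5) = 36°C
Primer P2: A+T=9, G+C=3 → Tm = 2(9)+4(3) = 30°C
36°C vs 30°C → primer P1 is higher.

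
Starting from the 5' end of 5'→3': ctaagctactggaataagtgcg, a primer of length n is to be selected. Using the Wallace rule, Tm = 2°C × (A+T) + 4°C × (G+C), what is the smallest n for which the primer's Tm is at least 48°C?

First 17 bases: CTAAGCTACTGGAATAA → Tm = 46°C (< 48°C)
First 18 bases: CTAAGCTACTGGAATAAG → Tm = 50°C (≥ 48°C)
Each additional base adds 2°C (A/T) or 4°C (G/C), so Tm is non-decreasing in n; n = 18 is the first length to reach 48°C.

n = 18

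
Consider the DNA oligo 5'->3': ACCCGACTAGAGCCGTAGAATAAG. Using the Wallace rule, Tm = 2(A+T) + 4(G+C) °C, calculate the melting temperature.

72°C

Counting bases: A=9, C=6, T=3, G=6
So N_AT = 12 and N_GC = 12.
Tm = 4·12 + 2·12 = 48 + 24 = 72°C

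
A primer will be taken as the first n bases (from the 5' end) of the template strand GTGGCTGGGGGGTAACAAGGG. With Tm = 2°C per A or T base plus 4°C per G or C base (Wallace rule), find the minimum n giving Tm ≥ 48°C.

First 13 bases: GTGGCTGGGGGGT → Tm = 46°C (< 48°C)
First 14 bases: GTGGCTGGGGGGTA → Tm = 48°C (≥ 48°C)
Each additional base adds 2°C (A/T) or 4°C (G/C), so Tm is non-decreasing in n; n = 14 is the first length to reach 48°C.

n = 14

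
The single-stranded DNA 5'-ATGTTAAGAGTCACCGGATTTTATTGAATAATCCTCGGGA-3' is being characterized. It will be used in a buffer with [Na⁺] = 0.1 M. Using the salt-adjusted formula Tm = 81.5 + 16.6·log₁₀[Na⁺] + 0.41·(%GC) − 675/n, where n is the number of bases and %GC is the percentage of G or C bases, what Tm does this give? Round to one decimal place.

63.4°C

Length n = 40. T=13, C=6, A=12, G=9
G+C = 15, so %GC = 15/40 × 100 = 37.5%
Salt term: 16.6 × (-1) = -16.6
GC term: 0.41 × 37.5 = 15.375; length term: −675/40 = −16.875
Tm = 81.5 + (-16.6) + 15.375 − 16.875 = 63.4 → 63.4°C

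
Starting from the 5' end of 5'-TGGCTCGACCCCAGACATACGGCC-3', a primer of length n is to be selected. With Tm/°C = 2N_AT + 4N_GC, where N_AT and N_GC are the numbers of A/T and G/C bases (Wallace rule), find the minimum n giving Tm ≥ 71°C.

First 21 bases: TGGCTCGACCCCAGACATACG → Tm = 68°C (< 71°C)
First 22 bases: TGGCTCGACCCCAGACATACGG → Tm = 72°C (≥ 71°C)
Since every base adds ≥2°C, Tm only increases with n, so the threshold is first crossed at n = 22.

n = 22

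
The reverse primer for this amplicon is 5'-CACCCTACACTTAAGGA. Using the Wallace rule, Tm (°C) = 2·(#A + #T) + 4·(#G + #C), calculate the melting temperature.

50°C

Base counts: T=3, A=6, G=2, C=6
AT pairs contribute 9, GC pairs contribute 8.
Tm = 2×9 + 4×8 = 50°C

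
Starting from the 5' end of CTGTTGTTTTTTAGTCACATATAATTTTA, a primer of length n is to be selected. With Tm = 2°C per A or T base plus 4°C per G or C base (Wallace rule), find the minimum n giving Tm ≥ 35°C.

n = 14

First 13 bases: CTGTTGTTTTTTA → Tm = 32°C (< 35°C)
First 14 bases: CTGTTGTTTTTTAG → Tm = 36°C (≥ 35°C)
Each additional base adds 2°C (A/T) or 4°C (G/C), so Tm is non-decreasing in n; n = 14 is the first length to reach 35°C.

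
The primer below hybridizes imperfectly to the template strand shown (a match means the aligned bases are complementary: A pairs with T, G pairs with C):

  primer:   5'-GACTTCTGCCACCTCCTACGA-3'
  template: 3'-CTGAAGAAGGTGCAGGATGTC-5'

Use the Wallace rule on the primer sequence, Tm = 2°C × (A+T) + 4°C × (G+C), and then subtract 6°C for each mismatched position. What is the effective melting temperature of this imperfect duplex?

Primer base counts: A=4, T=5, G=3, C=9 → A+T=9, G+C=12
Perfect-match Tm = 2(9) + 4(12) = 18 + 48 = 66°C
Mismatches (positions where the bases are not complementary): 4 (at positions 8, 13, 20, 21)
Effective Tm = 66 − 4×6 = 66 − 24 = 42°C

42°C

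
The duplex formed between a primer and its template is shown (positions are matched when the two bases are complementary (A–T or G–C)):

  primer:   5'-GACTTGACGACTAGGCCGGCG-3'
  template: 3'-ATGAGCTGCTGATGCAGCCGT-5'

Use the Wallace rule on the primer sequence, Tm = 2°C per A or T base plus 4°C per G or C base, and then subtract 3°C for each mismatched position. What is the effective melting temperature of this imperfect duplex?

Primer base counts: A=4, T=3, G=8, C=6 → A+T=7, G+C=14
Perfect-match Tm = 2(7) + 4(14) = 14 + 56 = 70°C
Mismatches (positions where the bases are not complementary): 5 (at positions 1, 5, 14, 16, 21)
Effective Tm = 70 − 5×3 = 70 − 15 = 55°C

55°C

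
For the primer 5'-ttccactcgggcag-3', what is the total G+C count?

Scanning the sequence gives C=5, A=2, G=4, T=3.
G+C = 4 + 5 = 9

9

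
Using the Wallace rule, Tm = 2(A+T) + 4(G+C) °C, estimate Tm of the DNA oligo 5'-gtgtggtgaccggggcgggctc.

Base counts: C=5, T=4, G=12, A=1
So N_AT = 5 and N_GC = 17.
Tm = 2×5 + 4×17 = 78°C

78°C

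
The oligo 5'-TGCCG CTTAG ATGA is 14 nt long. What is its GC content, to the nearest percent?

50%

Scanning the sequence gives G=4, A=3, C=3, T=4.
G+C = 4 + 3 = 7 out of 14 bases
%GC = 7/14 × 100 = 50% ≈ 50%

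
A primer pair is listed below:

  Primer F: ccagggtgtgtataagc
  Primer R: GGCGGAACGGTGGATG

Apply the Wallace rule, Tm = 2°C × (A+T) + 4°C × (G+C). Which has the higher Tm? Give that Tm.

Primer F: A+T=8, G+C=9 → Tm = 2(8)+4(9) = 52°C
Primer R: A+T=5, G+C=11 → Tm = 2(5)+4(11) = 54°C
52°C vs 54°C → primer R is higher.

Primer R, 54°C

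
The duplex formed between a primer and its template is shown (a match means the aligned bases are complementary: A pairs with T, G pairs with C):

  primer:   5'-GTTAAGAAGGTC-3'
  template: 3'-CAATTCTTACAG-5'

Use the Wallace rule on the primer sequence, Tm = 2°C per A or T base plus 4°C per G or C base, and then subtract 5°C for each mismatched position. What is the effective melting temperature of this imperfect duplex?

Primer base counts: A=4, T=3, G=4, C=1 → A+T=7, G+C=5
Perfect-match Tm = 2(7) + 4(5) = 14 + 20 = 34°C
Mismatches (positions where the bases are not complementary): 1 (at position 9)
Effective Tm = 34 − 1×5 = 34 − 5 = 29°C

29°C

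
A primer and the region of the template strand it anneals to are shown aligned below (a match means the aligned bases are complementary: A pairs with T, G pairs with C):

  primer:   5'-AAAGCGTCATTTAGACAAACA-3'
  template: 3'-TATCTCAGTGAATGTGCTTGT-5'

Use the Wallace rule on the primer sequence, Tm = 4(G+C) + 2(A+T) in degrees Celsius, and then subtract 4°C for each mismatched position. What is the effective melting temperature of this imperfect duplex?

Primer base counts: A=10, T=4, G=3, C=4 → A+T=14, G+C=7
Perfect-match Tm = 2(14) + 4(7) = 28 + 28 = 56°C
Mismatches (positions where the bases are not complementary): 5 (at positions 2, 5, 10, 14, 17)
Effective Tm = 56 − 5×4 = 56 − 20 = 36°C

36°C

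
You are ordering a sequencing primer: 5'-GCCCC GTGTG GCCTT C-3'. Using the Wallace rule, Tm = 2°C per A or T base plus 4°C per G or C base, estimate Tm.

Counting bases: A=0, G=5, T=4, C=7
So N_AT = 4 and N_GC = 12.
Tm = 4·12 + 2·4 = 48 + 8 = 56°C

56°C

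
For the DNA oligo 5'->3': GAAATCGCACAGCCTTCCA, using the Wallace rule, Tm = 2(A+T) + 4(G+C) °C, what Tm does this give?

Scanning the sequence gives A=6, C=7, G=3, T=3.
So N_AT = 9 and N_GC = 10.
Tm = 4·10 + 2·9 = 40 + 18 = 58°C

58°C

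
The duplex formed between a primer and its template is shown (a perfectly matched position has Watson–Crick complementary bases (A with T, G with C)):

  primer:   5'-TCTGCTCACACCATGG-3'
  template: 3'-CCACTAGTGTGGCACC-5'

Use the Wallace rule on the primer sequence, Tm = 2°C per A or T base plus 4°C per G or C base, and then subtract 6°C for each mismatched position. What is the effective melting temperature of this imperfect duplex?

Primer base counts: A=3, T=4, G=3, C=6 → A+T=7, G+C=9
Perfect-match Tm = 2(7) + 4(9) = 14 + 36 = 50°C
Mismatches (positions where the bases are not complementary): 4 (at positions 1, 2, 5, 13)
Effective Tm = 50 − 4×6 = 50 − 24 = 26°C

26°C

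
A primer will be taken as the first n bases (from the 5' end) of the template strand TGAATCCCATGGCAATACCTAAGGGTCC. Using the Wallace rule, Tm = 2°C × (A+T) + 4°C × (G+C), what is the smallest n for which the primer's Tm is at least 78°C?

n = 27

First 26 bases: TGAATCCCATGGCAATACCTAAGGGT → Tm = 76°C (< 78°C)
First 27 bases: TGAATCCCATGGCAATACCTAAGGGTC → Tm = 80°C (≥ 78°C)
Since every base adds ≥2°C, Tm only increases with n, so the threshold is first crossed at n = 27.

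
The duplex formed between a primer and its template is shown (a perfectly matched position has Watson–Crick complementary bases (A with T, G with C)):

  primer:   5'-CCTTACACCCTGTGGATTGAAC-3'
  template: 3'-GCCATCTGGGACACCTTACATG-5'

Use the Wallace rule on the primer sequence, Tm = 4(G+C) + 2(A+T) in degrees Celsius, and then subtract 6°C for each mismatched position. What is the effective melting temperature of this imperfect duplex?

36°C

Primer base counts: A=5, T=6, G=4, C=7 → A+T=11, G+C=11
Perfect-match Tm = 2(11) + 4(11) = 22 + 44 = 66°C
Mismatches (positions where the bases are not complementary): 5 (at positions 2, 3, 6, 17, 20)
Effective Tm = 66 − 5×6 = 66 − 30 = 36°C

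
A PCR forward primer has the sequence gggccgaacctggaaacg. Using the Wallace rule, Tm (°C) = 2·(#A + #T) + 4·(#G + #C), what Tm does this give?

60°C

Counting bases: A=5, T=1, C=5, G=7
A+T = 6, G+C = 12
Tm = 2(6) + 4(12) = 12 + 48 = 60°C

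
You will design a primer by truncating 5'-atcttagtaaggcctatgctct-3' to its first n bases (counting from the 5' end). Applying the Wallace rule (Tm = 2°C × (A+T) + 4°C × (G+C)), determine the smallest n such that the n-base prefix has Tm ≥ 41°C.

n = 15

First 14 bases: ATCTTAGTAAGGCC → Tm = 40°C (< 41°C)
First 15 bases: ATCTTAGTAAGGCCT → Tm = 42°C (≥ 41°C)
Each additional base adds 2°C (A/T) or 4°C (G/C), so Tm is non-decreasing in n; n = 15 is the first length to reach 41°C.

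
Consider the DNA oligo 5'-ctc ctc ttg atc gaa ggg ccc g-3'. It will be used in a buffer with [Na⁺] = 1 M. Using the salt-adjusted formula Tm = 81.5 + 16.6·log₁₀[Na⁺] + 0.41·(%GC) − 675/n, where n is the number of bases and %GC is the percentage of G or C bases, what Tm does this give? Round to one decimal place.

Length n = 22. Base counts: A=3, T=5, C=8, G=6
G+C = 14, so %GC = 14/22 × 100 = 63.636%
Salt term: 16.6 × (0) = 0
GC term: 0.41 × 63.636 = 26.091; length term: −675/22 = −30.682
Tm = 81.5 + (0) + 26.091 − 30.682 = 76.909 → 76.9°C

76.9°C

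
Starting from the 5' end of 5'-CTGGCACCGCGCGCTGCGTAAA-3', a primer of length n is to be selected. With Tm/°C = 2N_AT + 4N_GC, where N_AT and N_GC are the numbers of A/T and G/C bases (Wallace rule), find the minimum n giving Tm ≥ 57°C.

First 15 bases: CTGGCACCGCGCGCT → Tm = 54°C (< 57°C)
First 16 bases: CTGGCACCGCGCGCTG → Tm = 58°C (≥ 57°C)
Since every base adds ≥2°C, Tm only increases with n, so the threshold is first crossed at n = 16.

n = 16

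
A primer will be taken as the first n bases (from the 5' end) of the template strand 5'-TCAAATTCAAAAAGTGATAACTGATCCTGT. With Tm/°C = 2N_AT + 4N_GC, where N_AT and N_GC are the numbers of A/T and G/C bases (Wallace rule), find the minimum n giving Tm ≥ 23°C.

n = 10

First 9 bases: TCAAATTCA → Tm = 22°C (< 23°C)
First 10 bases: TCAAATTCAA → Tm = 24°C (≥ 23°C)
Each additional base adds 2°C (A/T) or 4°C (G/C), so Tm is non-decreasing in n; n = 10 is the first length to reach 23°C.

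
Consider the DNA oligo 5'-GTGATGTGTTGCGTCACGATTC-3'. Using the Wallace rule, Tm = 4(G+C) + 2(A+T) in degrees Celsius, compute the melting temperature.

66°C

Scanning the sequence gives C=4, T=8, G=7, A=3.
AT pairs contribute 11, GC pairs contribute 11.
Tm = 2×11 + 4×11 = 66°C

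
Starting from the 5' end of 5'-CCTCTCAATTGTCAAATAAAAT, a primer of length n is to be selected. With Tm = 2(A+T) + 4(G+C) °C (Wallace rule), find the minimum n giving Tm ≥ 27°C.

First 9 bases: CCTCTCAAT → Tm = 26°C (< 27°C)
First 10 bases: CCTCTCAATT → Tm = 28°C (≥ 27°C)
Each additional base adds 2°C (A/T) or 4°C (G/C), so Tm is non-decreasing in n; n = 10 is the first length to reach 27°C.

n = 10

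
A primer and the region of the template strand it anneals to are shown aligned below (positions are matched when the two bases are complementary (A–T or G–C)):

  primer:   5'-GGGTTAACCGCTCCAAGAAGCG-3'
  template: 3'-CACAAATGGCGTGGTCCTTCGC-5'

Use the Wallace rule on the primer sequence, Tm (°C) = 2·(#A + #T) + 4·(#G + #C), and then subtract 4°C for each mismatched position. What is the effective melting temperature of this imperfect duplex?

54°C

Primer base counts: A=6, T=3, G=7, C=6 → A+T=9, G+C=13
Perfect-match Tm = 2(9) + 4(13) = 18 + 52 = 70°C
Mismatches (positions where the bases are not complementary): 4 (at positions 2, 6, 12, 16)
Effective Tm = 70 − 4×4 = 70 − 16 = 54°C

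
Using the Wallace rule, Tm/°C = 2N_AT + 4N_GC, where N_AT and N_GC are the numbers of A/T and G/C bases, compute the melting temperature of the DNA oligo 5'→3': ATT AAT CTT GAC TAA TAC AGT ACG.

62°C

Scanning the sequence gives T=8, C=4, G=3, A=9.
AT pairs contribute 17, GC pairs contribute 7.
Tm = 2(17) + 4(7) = 34 + 28 = 62°C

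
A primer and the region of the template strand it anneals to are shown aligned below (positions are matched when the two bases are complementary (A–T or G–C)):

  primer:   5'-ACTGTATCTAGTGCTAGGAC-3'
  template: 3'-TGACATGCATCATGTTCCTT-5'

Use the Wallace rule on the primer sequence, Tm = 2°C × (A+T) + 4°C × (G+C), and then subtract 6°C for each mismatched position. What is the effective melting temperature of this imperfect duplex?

Primer base counts: A=5, T=6, G=5, C=4 → A+T=11, G+C=9
Perfect-match Tm = 2(11) + 4(9) = 22 + 36 = 58°C
Mismatches (positions where the bases are not complementary): 5 (at positions 7, 8, 13, 15, 20)
Effective Tm = 58 − 5×6 = 58 − 30 = 28°C

28°C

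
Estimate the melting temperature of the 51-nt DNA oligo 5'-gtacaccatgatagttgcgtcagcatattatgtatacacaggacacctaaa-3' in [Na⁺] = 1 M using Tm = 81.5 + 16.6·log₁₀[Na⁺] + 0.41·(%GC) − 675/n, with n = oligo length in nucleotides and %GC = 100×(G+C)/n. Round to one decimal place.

Length n = 51. Scanning the sequence gives C=11, T=13, G=9, A=18.
G+C = 20, so %GC = 20/51 × 100 = 39.216%
Salt term: 16.6 × (0) = 0
GC term: 0.41 × 39.216 = 16.079; length term: −675/51 = −13.235
Tm = 81.5 + (0) + 16.079 − 13.235 = 84.344 → 84.3°C

84.3°C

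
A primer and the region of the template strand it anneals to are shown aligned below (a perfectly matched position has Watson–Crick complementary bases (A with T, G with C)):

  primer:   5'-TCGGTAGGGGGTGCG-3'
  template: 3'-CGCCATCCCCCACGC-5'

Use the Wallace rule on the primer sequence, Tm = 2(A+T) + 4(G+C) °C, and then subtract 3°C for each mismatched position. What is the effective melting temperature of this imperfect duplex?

Primer base counts: A=1, T=3, G=9, C=2 → A+T=4, G+C=11
Perfect-match Tm = 2(4) + 4(11) = 8 + 44 = 52°C
Mismatches (positions where the bases are not complementary): 1 (at position 1)
Effective Tm = 52 − 1×3 = 52 − 3 = 49°C

49°C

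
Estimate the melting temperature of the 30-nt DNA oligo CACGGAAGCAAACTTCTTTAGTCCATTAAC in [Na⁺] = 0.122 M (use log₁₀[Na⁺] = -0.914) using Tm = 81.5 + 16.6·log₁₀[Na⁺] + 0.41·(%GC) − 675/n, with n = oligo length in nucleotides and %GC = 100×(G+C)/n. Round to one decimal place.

60.2°C

Length n = 30. Base counts: G=4, C=8, T=8, A=10
G+C = 12, so %GC = 12/30 × 100 = 40%
Salt term: 16.6 × (-0.914) = -15.172
GC term: 0.41 × 40 = 16.4; length term: −675/30 = −22.5
Tm = 81.5 + (-15.172) + 16.4 − 22.5 = 60.228 → 60.2°C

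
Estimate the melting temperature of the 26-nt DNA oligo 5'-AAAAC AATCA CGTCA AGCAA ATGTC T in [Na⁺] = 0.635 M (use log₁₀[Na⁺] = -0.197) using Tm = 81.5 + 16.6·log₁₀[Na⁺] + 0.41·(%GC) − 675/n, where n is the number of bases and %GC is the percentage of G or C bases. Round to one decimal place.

66.5°C

Length n = 26. Scanning the sequence gives C=6, G=3, T=5, A=12.
G+C = 9, so %GC = 9/26 × 100 = 34.615%
Salt term: 16.6 × (-0.197) = -3.27
GC term: 0.41 × 34.615 = 14.192; length term: −675/26 = −25.962
Tm = 81.5 + (-3.27) + 14.192 − 25.962 = 66.46 → 66.5°C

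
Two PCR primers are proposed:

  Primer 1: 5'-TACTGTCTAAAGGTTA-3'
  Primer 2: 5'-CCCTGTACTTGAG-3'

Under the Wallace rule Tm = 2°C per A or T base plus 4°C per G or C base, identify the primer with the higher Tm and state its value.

Primer 1: A+T=11, G+C=5 → Tm = 2(11)+4(5) = 42°C
Primer 2: A+T=6, G+C=7 → Tm = 2(6)+4(7) = 40°C
42°C vs 40°C → primer 1 is higher.

Primer 1, 42°C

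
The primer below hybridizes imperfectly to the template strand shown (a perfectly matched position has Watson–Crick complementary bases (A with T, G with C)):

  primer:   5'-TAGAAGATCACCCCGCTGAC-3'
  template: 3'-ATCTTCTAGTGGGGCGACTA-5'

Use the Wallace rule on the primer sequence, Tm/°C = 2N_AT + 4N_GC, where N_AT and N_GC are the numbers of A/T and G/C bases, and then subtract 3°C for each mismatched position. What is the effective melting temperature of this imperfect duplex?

59°C

Primer base counts: A=6, T=3, G=4, C=7 → A+T=9, G+C=11
Perfect-match Tm = 2(9) + 4(11) = 18 + 44 = 62°C
Mismatches (positions where the bases are not complementary): 1 (at position 20)
Effective Tm = 62 − 1×3 = 62 − 3 = 59°C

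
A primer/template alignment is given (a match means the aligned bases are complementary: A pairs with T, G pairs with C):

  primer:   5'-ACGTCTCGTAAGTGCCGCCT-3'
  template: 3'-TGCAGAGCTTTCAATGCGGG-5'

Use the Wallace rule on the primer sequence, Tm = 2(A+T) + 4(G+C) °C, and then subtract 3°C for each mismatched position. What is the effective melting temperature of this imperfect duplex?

Primer base counts: A=3, T=5, G=5, C=7 → A+T=8, G+C=12
Perfect-match Tm = 2(8) + 4(12) = 16 + 48 = 64°C
Mismatches (positions where the bases are not complementary): 4 (at positions 9, 14, 15, 20)
Effective Tm = 64 − 4×3 = 64 − 12 = 52°C

52°C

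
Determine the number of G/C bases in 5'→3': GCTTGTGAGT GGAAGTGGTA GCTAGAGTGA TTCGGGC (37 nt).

20

Base counts: A=7, G=16, T=10, C=4
G+C = 16 + 4 = 20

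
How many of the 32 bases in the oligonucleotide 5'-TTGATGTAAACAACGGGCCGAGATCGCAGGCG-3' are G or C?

A=9, C=7, G=11, T=5
Total G or C: 11 + 7 = 18

18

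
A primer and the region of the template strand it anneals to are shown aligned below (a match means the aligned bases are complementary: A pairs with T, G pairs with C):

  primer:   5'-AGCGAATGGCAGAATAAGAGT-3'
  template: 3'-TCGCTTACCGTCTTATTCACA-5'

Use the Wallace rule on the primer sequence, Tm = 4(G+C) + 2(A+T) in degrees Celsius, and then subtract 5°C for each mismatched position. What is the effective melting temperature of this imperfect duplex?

Primer base counts: A=9, T=3, G=7, C=2 → A+T=12, G+C=9
Perfect-match Tm = 2(12) + 4(9) = 24 + 36 = 60°C
Mismatches (positions where the bases are not complementary): 1 (at position 19)
Effective Tm = 60 − 1×5 = 60 − 5 = 55°C

55°C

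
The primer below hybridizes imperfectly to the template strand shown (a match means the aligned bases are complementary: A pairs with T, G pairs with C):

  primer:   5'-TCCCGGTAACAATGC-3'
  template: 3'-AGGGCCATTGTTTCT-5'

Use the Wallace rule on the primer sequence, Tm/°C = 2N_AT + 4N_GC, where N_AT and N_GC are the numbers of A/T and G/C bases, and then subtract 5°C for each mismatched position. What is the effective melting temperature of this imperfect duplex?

36°C

Primer base counts: A=4, T=3, G=3, C=5 → A+T=7, G+C=8
Perfect-match Tm = 2(7) + 4(8) = 14 + 32 = 46°C
Mismatches (positions where the bases are not complementary): 2 (at positions 13, 15)
Effective Tm = 46 − 2×5 = 46 − 10 = 36°C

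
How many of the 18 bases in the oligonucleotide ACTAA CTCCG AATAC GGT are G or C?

Base counts: T=4, C=5, A=6, G=3
Total G or C: 3 + 5 = 8

8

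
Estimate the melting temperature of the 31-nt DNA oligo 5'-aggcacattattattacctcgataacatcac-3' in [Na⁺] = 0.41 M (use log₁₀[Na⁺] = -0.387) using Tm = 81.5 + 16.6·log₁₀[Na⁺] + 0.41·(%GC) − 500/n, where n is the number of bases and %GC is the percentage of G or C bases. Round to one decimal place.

Length n = 31. Counting bases: G=3, T=9, C=8, A=11
G+C = 11, so %GC = 11/31 × 100 = 35.484%
Salt term: 16.6 × (-0.387) = -6.424
GC term: 0.41 × 35.484 = 14.548; length term: −500/31 = −16.129
Tm = 81.5 + (-6.424) + 14.548 − 16.129 = 73.495 → 73.5°C

73.5°C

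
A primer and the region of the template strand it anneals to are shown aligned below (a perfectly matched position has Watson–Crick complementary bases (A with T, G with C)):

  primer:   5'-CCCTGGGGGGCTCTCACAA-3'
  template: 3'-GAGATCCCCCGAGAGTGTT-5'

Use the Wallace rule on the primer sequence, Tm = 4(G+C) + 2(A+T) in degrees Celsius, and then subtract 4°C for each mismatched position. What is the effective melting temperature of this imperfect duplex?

Primer base counts: A=3, T=3, G=6, C=7 → A+T=6, G+C=13
Perfect-match Tm = 2(6) + 4(13) = 12 + 52 = 64°C
Mismatches (positions where the bases are not complementary): 2 (at positions 2, 5)
Effective Tm = 64 − 2×4 = 64 − 8 = 56°C

56°C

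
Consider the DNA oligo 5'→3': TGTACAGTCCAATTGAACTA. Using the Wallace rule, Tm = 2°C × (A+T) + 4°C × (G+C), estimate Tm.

54°C

Counting bases: A=7, T=6, C=4, G=3
AT pairs contribute 13, GC pairs contribute 7.
Tm = 2(13) + 4(7) = 26 + 28 = 54°C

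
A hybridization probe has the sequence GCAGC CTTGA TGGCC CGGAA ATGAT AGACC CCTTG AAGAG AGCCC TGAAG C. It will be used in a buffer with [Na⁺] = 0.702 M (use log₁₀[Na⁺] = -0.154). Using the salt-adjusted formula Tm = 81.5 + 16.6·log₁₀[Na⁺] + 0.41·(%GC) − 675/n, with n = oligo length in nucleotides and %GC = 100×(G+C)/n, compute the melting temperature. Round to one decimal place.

Length n = 51. T=8, C=14, G=15, A=14
G+C = 29, so %GC = 29/51 × 100 = 56.863%
Salt term: 16.6 × (-0.154) = -2.556
GC term: 0.41 × 56.863 = 23.314; length term: −675/51 = −13.235
Tm = 81.5 + (-2.556) + 23.314 − 13.235 = 89.023 → 89.0°C

89.0°C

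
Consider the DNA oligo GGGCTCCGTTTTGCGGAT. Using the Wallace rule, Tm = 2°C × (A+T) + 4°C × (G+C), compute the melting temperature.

C=4, A=1, T=6, G=7
AT pairs contribute 7, GC pairs contribute 11.
Tm = 2×7 + 4×11 = 58°C

58°C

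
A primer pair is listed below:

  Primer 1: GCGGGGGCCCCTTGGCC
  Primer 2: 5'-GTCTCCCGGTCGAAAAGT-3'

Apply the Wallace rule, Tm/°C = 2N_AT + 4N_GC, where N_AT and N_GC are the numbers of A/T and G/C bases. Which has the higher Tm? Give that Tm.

Primer 1: A+T=2, G+C=15 → Tm = 2(2)+4(15) = 64°C
Primer 2: A+T=8, G+C=10 → Tm = 2(8)+4(10) = 56°C
64°C vs 56°C → primer 1 is higher.

Primer 1, 64°C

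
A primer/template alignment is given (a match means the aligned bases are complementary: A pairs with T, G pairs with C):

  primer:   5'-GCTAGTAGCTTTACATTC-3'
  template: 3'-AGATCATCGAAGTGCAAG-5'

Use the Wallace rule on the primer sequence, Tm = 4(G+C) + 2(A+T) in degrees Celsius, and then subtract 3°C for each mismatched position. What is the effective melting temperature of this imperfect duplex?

41°C

Primer base counts: A=4, T=7, G=3, C=4 → A+T=11, G+C=7
Perfect-match Tm = 2(11) + 4(7) = 22 + 28 = 50°C
Mismatches (positions where the bases are not complementary): 3 (at positions 1, 12, 15)
Effective Tm = 50 − 3×3 = 50 − 9 = 41°C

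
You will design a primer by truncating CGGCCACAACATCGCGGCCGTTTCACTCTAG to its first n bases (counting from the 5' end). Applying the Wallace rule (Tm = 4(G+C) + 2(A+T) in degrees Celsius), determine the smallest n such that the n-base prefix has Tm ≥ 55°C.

n = 17

First 16 bases: CGGCCACAACATCGCG → Tm = 54°C (< 55°C)
First 17 bases: CGGCCACAACATCGCGG → Tm = 58°C (≥ 55°C)
Since every base adds ≥2°C, Tm only increases with n, so the threshold is first crossed at n = 17.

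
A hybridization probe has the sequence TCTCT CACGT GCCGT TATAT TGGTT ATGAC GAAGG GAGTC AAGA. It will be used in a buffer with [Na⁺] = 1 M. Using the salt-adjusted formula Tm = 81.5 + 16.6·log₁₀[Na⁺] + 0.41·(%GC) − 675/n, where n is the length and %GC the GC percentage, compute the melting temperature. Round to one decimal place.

Length n = 44. A=11, C=8, G=12, T=13
G+C = 20, so %GC = 20/44 × 100 = 45.455%
Salt term: 16.6 × (0) = 0
GC term: 0.41 × 45.455 = 18.637; length term: −675/44 = −15.341
Tm = 81.5 + (0) + 18.637 − 15.341 = 84.796 → 84.8°C

84.8°C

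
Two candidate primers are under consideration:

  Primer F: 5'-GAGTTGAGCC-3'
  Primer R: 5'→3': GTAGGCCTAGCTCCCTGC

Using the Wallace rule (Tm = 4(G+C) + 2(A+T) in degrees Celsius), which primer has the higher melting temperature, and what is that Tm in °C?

Primer F: A+T=4, G+C=6 → Tm = 2(4)+4(6) = 32°C
Primer R: A+T=6, G+C=12 → Tm = 2(6)+4(12) = 60°C
32°C vs 60°C → primer R is higher.

Primer R, 60°C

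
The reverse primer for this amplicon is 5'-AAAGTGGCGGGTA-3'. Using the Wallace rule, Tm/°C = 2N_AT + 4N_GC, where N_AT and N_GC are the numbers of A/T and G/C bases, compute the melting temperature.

Counting bases: G=6, C=1, T=2, A=4
So N_AT = 6 and N_GC = 7.
Tm = 4·7 + 2·6 = 28 + 12 = 40°C

40°C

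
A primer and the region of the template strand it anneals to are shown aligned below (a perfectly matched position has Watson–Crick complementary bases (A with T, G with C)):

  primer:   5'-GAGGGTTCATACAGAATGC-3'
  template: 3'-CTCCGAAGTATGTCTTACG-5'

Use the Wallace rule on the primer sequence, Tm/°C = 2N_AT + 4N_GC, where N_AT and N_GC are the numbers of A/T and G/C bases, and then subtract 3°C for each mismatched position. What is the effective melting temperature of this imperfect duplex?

53°C

Primer base counts: A=6, T=4, G=6, C=3 → A+T=10, G+C=9
Perfect-match Tm = 2(10) + 4(9) = 20 + 36 = 56°C
Mismatches (positions where the bases are not complementary): 1 (at position 5)
Effective Tm = 56 − 1×3 = 56 − 3 = 53°C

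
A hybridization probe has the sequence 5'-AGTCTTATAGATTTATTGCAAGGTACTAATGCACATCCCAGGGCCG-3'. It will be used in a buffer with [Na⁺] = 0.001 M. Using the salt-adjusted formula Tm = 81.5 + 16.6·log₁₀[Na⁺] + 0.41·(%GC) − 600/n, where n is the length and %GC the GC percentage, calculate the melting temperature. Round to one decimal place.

Length n = 46. C=10, T=13, A=13, G=10
G+C = 20, so %GC = 20/46 × 100 = 43.478%
Salt term: 16.6 × (-3) = -49.8
GC term: 0.41 × 43.478 = 17.826; length term: −600/46 = −13.043
Tm = 81.5 + (-49.8) + 17.826 − 13.043 = 36.483 → 36.5°C

36.5°C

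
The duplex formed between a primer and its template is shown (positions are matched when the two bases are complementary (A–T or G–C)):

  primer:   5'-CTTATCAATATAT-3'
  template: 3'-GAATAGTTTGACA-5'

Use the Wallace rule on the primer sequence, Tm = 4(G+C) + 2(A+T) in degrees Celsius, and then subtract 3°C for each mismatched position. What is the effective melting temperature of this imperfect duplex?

21°C

Primer base counts: A=5, T=6, G=0, C=2 → A+T=11, G+C=2
Perfect-match Tm = 2(11) + 4(2) = 22 + 8 = 30°C
Mismatches (positions where the bases are not complementary): 3 (at positions 9, 10, 12)
Effective Tm = 30 − 3×3 = 30 − 9 = 21°C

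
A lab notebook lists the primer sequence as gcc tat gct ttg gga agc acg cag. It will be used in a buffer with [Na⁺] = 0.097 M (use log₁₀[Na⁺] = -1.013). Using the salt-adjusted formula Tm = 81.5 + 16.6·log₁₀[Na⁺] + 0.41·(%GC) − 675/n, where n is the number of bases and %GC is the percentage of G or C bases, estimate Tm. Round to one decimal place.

Length n = 24. A=5, G=8, C=6, T=5
G+C = 14, so %GC = 14/24 × 100 = 58.333%
Salt term: 16.6 × (-1.013) = -16.816
GC term: 0.41 × 58.333 = 23.917; length term: −675/24 = −28.125
Tm = 81.5 + (-16.816) + 23.917 − 28.125 = 60.476 → 60.5°C

60.5°C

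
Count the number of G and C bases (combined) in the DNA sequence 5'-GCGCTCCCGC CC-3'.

Base counts: A=0, G=3, C=8, T=1
G+C = 3 + 8 = 11

11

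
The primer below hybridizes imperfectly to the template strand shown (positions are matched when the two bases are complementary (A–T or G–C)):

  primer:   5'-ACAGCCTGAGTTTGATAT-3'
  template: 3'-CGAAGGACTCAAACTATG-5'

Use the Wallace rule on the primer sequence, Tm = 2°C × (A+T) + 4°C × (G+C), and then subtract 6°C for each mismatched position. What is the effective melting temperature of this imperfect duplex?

26°C

Primer base counts: A=5, T=6, G=4, C=3 → A+T=11, G+C=7
Perfect-match Tm = 2(11) + 4(7) = 22 + 28 = 50°C
Mismatches (positions where the bases are not complementary): 4 (at positions 1, 3, 4, 18)
Effective Tm = 50 − 4×6 = 50 − 24 = 26°C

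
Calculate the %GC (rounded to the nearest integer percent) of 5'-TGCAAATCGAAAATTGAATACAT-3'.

26%

Base counts: C=3, T=6, A=11, G=3
G+C = 3 + 3 = 6 out of 23 bases
%GC = 6/23 × 100 = 26.09% ≈ 26%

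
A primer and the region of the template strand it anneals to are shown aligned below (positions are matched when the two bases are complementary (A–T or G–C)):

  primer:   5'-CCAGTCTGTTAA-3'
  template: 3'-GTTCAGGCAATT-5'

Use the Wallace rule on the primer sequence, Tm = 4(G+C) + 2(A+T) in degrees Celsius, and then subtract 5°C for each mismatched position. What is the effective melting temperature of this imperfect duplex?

24°C

Primer base counts: A=3, T=4, G=2, C=3 → A+T=7, G+C=5
Perfect-match Tm = 2(7) + 4(5) = 14 + 20 = 34°C
Mismatches (positions where the bases are not complementary): 2 (at positions 2, 7)
Effective Tm = 34 − 2×5 = 34 − 10 = 24°C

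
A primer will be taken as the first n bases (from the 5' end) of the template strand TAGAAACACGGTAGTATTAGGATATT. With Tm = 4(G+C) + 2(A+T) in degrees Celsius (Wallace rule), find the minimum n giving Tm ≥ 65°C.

First 24 bases: TAGAAACACGGTAGTATTAGGATA → Tm = 64°C (< 65°C)
First 25 bases: TAGAAACACGGTAGTATTAGGATAT → Tm = 66°C (≥ 65°C)
Since every base adds ≥2°C, Tm only increases with n, so the threshold is first crossed at n = 25.

n = 25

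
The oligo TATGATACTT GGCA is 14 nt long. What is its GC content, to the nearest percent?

Base counts: A=4, T=5, G=3, C=2
G+C = 3 + 2 = 5 out of 14 bases
%GC = 5/14 × 100 = 35.71% ≈ 36%

36%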